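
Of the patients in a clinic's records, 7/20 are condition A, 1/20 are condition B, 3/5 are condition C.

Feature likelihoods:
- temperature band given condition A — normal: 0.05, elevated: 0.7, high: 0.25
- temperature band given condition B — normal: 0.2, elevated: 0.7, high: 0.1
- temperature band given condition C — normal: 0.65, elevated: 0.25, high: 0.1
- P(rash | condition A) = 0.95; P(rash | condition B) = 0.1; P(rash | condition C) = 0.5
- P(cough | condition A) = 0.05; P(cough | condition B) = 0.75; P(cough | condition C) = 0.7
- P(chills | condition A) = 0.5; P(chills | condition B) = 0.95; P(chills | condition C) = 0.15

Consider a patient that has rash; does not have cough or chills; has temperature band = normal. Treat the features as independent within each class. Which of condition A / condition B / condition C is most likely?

condition C

condition A: 0.35 × 0.05 × 0.95 × (1−0.05) × (1−0.5) = 0.007896875
condition B: 0.05 × 0.2 × 0.1 × (1−0.75) × (1−0.95) = 0.0000125
condition C: 0.6 × 0.65 × 0.5 × (1−0.7) × (1−0.15) = 0.049725
Highest score → condition C.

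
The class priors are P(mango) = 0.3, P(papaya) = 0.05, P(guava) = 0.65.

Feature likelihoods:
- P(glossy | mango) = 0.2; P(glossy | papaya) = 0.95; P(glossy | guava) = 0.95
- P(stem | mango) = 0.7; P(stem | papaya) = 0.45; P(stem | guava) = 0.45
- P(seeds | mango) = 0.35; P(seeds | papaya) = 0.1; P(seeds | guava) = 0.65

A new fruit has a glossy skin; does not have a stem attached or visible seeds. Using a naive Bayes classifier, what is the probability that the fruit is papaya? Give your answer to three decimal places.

0.153

mango: 0.3 × 0.2 × (1−0.7) × (1−0.35) = 0.0117
papaya: 0.05 × 0.95 × (1−0.45) × (1−0.1) = 0.0235125
guava: 0.65 × 0.95 × (1−0.45) × (1−0.65) = 0.11886875
P(papaya | x) = 0.0235125 / 0.15408125 ≈ 0.153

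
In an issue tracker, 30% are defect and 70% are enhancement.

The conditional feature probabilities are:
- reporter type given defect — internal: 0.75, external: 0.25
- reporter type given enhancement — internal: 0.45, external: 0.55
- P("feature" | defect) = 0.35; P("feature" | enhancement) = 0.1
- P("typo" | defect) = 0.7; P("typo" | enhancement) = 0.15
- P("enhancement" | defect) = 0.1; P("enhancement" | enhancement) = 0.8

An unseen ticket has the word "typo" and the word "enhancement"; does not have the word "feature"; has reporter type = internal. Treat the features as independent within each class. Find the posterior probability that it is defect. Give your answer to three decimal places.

defect: 0.3 × 0.75 × (1−0.35) × 0.7 × 0.1 = 0.0102375
enhancement: 0.7 × 0.45 × (1−0.1) × 0.15 × 0.8 = 0.03402
P(defect | x) = 0.0102375 / 0.0442575 ≈ 0.231

0.231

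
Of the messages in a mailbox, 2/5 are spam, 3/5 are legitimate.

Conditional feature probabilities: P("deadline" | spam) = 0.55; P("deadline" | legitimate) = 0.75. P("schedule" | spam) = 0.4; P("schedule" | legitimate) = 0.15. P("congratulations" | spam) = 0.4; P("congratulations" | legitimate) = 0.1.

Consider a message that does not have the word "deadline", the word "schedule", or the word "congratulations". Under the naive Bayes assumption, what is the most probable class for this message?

spam: 0.4 × (1−0.55) × (1−0.4) × (1−0.4) = 0.0648
legitimate: 0.6 × (1−0.75) × (1−0.15) × (1−0.1) = 0.11475
Highest score → legitimate.

legitimate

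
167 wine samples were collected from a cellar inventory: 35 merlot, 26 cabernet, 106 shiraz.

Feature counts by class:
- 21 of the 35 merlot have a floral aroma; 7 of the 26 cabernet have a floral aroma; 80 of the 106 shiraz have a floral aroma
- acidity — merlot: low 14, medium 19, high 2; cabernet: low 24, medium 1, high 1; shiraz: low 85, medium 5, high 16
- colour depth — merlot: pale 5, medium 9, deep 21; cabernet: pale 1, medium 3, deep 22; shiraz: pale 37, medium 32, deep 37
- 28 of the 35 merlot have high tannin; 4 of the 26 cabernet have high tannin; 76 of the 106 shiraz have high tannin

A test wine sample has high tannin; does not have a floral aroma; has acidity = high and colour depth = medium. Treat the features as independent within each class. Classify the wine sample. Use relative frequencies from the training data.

shiraz

merlot: (35/167) × (14/35) × (2/35) × (9/35) × (28/35) ≈ 0.000985458
cabernet: (26/167) × (19/26) × (1/26) × (3/26) × (4/26) ≈ 0.0000776781
shiraz: (106/167) × (26/106) × (16/106) × (32/106) × (76/106) ≈ 0.00508654
Highest score → shiraz.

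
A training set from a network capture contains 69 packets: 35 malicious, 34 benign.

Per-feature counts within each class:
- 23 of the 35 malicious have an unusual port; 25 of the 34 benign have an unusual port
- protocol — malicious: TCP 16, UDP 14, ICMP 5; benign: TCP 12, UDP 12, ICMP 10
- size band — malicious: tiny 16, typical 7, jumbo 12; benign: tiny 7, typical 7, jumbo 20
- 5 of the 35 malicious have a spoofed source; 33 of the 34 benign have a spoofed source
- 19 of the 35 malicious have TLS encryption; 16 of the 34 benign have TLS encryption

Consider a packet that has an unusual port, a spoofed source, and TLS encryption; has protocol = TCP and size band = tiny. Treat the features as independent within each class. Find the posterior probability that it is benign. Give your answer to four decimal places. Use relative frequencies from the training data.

0.6900

malicious: (35/69) × (23/35) × (16/35) × (16/35) × (5/35) × (19/35) ≈ 0.00540219
benign: (34/69) × (25/34) × (12/34) × (7/34) × (33/34) × (16/34) ≈ 0.0120251
P(benign | x) = 0.0120251 / 0.01742729 ≈ 0.6900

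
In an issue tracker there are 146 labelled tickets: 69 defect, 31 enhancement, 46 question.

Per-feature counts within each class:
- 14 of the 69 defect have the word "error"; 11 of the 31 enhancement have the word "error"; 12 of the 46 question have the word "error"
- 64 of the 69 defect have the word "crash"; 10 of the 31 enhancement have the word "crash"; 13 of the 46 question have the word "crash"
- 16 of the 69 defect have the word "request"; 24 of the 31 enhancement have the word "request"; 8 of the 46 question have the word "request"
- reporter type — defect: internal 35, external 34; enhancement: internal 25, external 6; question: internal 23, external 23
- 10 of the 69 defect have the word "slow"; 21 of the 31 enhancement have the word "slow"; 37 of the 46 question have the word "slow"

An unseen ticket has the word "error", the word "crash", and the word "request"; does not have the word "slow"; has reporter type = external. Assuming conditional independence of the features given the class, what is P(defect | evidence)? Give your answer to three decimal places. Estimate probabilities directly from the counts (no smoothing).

defect: (69/146) × (14/69) × (64/69) × (16/69) × (34/69) × (59/69) ≈ 0.0086898
enhancement: (31/146) × (11/31) × (10/31) × (24/31) × (6/31) × (10/31) ≈ 0.00117478
question: (46/146) × (12/46) × (13/46) × (8/46) × (23/46) × (9/46) ≈ 0.000395185
P(defect | x) = 0.0086898 / 0.010259765 ≈ 0.847

0.847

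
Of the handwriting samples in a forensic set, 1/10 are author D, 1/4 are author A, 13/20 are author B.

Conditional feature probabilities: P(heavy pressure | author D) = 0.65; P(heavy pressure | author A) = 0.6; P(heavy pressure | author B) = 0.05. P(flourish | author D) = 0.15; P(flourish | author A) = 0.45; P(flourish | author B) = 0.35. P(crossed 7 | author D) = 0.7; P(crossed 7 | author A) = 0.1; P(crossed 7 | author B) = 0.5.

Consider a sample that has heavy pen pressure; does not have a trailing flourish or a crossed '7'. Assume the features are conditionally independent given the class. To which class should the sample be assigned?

author D: 0.1 × 0.65 × (1−0.15) × (1−0.7) = 0.016575
author A: 0.25 × 0.6 × (1−0.45) × (1−0.1) = 0.07425
author B: 0.65 × 0.05 × (1−0.35) × (1−0.5) = 0.0105625
Highest score → author A.

author A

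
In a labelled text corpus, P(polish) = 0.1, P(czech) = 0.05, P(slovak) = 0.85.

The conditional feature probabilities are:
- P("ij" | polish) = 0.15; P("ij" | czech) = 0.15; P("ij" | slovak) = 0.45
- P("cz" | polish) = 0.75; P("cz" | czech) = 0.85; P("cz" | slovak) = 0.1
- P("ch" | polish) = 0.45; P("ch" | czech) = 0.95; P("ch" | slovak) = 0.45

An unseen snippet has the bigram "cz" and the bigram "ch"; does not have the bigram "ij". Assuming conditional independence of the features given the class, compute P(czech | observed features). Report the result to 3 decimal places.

0.408

polish: 0.1 × (1−0.15) × 0.75 × 0.45 = 0.0286875
czech: 0.05 × (1−0.15) × 0.85 × 0.95 = 0.03431875
slovak: 0.85 × (1−0.45) × 0.1 × 0.45 = 0.0210375
P(czech | x) = 0.03431875 / 0.08404375 ≈ 0.408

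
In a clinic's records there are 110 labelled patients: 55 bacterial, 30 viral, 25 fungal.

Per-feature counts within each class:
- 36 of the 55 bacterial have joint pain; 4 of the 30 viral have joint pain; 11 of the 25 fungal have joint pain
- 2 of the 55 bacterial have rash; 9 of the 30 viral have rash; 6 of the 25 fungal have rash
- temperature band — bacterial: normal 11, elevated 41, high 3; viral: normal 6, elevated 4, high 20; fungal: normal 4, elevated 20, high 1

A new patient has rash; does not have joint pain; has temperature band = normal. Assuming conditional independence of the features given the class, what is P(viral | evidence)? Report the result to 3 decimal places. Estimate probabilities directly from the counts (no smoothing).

bacterial: (55/110) × (19/55) × (2/55) × (11/55) ≈ 0.0012562
viral: (30/110) × (26/30) × (9/30) × (6/30) ≈ 0.0141818
fungal: (25/110) × (14/25) × (6/25) × (4/25) ≈ 0.00488727
P(viral | x) = 0.0141818 / 0.02032527 ≈ 0.698

0.698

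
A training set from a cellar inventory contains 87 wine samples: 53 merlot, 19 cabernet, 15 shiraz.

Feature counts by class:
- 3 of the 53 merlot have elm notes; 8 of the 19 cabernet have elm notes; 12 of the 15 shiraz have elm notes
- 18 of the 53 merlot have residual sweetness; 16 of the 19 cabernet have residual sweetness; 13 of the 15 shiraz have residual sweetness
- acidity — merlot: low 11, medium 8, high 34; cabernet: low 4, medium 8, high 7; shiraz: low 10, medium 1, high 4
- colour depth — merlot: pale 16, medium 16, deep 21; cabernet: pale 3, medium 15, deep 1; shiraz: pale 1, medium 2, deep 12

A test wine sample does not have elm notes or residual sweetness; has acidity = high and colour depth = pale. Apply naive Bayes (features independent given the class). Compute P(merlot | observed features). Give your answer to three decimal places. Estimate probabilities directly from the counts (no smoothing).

0.983

merlot: (53/87) × (50/53) × (35/53) × (34/53) × (16/53) ≈ 0.0735005
cabernet: (19/87) × (11/19) × (3/19) × (7/19) × (3/19) ≈ 0.00116132
shiraz: (15/87) × (3/15) × (2/15) × (4/15) × (1/15) ≈ 0.0000817369
P(merlot | x) = 0.0735005 / 0.0747435569 ≈ 0.983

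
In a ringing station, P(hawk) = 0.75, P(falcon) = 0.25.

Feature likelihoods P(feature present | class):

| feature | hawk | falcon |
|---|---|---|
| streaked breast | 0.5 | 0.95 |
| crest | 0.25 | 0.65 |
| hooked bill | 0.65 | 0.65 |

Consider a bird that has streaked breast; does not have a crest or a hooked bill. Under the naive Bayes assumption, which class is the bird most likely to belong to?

hawk

hawk: 0.75 × 0.5 × (1−0.25) × (1−0.65) = 0.0984375
falcon: 0.25 × 0.95 × (1−0.65) × (1−0.65) = 0.02909375
Highest score → hawk.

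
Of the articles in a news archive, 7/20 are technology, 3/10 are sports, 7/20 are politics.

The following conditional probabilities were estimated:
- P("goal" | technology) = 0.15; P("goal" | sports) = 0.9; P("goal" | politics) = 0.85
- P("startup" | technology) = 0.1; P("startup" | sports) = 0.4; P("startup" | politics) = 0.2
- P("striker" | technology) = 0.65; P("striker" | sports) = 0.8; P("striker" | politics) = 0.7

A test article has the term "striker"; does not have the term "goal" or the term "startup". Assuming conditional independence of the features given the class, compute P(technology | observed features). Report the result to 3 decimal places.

technology: 0.35 × (1−0.15) × (1−0.1) × 0.65 = 0.1740375
sports: 0.3 × (1−0.9) × (1−0.4) × 0.8 = 0.0144
politics: 0.35 × (1−0.85) × (1−0.2) × 0.7 = 0.0294
P(technology | x) = 0.1740375 / 0.2178375 ≈ 0.799

0.799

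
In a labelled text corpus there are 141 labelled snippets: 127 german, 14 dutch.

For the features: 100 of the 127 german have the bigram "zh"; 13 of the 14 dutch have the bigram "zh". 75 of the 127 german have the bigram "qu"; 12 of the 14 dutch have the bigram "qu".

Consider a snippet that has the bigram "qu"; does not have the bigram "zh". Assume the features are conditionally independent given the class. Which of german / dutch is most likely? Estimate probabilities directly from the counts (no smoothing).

german: (127/141) × (27/127) × (75/127) ≈ 0.113084
dutch: (14/141) × (1/14) × (12/14) ≈ 0.00607903
Highest score → german.

german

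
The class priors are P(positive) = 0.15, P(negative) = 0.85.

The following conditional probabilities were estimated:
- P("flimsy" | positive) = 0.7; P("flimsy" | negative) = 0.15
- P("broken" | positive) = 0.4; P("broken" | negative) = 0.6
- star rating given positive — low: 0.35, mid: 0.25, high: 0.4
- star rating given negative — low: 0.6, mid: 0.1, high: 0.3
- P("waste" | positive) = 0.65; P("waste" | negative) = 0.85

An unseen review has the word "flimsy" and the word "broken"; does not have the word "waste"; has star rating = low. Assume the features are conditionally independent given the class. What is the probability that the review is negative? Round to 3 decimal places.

0.572

positive: 0.15 × 0.7 × 0.4 × 0.35 × (1−0.65) = 0.005145
negative: 0.85 × 0.15 × 0.6 × 0.6 × (1−0.85) = 0.006885
P(negative | x) = 0.006885 / 0.01203 ≈ 0.572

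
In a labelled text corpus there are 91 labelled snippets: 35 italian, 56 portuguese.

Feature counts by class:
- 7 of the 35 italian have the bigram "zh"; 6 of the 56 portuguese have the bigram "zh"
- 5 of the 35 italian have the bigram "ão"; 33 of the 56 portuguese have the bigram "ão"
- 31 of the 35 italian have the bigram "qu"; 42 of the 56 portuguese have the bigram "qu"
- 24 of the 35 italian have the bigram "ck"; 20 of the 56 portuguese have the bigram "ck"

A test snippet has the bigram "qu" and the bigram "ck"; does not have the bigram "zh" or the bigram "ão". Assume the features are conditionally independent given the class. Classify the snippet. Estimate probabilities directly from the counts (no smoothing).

italian

italian: (35/91) × (28/35) × (30/35) × (31/35) × (24/35) ≈ 0.160179
portuguese: (56/91) × (50/56) × (23/56) × (42/56) × (20/56) ≈ 0.0604466
Highest score → italian.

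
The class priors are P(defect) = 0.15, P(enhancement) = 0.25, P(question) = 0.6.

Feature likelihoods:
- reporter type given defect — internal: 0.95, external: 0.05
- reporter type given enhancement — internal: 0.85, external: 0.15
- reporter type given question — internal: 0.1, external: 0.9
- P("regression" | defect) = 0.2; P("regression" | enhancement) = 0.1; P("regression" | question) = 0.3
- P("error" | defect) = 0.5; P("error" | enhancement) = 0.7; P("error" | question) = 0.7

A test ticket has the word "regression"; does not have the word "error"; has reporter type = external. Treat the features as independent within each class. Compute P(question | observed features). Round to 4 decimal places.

0.9629

defect: 0.15 × 0.05 × 0.2 × (1−0.5) = 0.00075
enhancement: 0.25 × 0.15 × 0.1 × (1−0.7) = 0.001125
question: 0.6 × 0.9 × 0.3 × (1−0.7) = 0.0486
P(question | x) = 0.0486 / 0.050475 ≈ 0.9629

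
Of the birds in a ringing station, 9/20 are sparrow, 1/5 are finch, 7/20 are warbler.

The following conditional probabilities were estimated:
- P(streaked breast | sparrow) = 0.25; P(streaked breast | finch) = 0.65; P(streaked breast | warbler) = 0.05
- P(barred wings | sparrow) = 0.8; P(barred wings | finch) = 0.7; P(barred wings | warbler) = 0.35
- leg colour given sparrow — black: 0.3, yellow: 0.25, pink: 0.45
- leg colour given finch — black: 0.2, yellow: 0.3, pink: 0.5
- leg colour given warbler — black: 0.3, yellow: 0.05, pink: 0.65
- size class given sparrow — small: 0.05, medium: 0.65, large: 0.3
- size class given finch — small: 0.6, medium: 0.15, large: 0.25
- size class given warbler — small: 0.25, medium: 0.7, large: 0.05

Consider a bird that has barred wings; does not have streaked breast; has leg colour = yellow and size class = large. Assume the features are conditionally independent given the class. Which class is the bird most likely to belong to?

sparrow

sparrow: 0.45 × (1−0.25) × 0.8 × 0.25 × 0.3 = 0.02025
finch: 0.2 × (1−0.65) × 0.7 × 0.3 × 0.25 = 0.003675
warbler: 0.35 × (1−0.05) × 0.35 × 0.05 × 0.05 = 0.0002909375
Highest score → sparrow.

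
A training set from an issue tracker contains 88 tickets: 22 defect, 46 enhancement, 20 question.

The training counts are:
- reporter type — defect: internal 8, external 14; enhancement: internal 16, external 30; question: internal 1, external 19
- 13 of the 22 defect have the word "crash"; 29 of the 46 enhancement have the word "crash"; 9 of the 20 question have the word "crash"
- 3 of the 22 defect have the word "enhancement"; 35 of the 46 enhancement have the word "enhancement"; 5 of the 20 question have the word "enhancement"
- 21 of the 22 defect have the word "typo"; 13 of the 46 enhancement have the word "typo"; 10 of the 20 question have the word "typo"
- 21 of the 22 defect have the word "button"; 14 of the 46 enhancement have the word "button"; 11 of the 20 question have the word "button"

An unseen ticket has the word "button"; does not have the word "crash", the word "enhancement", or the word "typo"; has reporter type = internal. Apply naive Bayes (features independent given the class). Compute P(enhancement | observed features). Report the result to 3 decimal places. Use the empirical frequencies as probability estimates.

defect: (22/88) × (8/22) × (9/22) × (19/22) × (1/22) × (21/22) ≈ 0.00139358
enhancement: (46/88) × (16/46) × (17/46) × (11/46) × (33/46) × (14/46) ≈ 0.00350824
question: (20/88) × (1/20) × (11/20) × (15/20) × (10/20) × (11/20) = 0.0012890625
P(enhancement | x) = 0.00350824 / 0.0061908825 ≈ 0.567

0.567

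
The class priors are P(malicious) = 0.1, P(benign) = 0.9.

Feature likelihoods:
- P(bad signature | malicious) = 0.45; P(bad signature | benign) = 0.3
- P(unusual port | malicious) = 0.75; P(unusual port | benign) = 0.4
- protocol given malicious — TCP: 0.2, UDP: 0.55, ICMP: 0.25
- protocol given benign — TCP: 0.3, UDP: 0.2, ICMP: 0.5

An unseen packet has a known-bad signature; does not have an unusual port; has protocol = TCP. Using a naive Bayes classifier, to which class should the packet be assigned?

malicious: 0.1 × 0.45 × (1−0.75) × 0.2 = 0.00225
benign: 0.9 × 0.3 × (1−0.4) × 0.3 = 0.0486
Highest score → benign.

benign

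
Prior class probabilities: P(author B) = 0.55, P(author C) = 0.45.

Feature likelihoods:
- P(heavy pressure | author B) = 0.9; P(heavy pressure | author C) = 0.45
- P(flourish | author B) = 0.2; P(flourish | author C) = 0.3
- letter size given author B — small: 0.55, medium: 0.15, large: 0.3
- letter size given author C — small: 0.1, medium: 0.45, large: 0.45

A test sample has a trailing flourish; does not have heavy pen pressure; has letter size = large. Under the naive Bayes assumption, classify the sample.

author B: 0.55 × (1−0.9) × 0.2 × 0.3 = 0.0033
author C: 0.45 × (1−0.45) × 0.3 × 0.45 = 0.0334125
Highest score → author C.

author C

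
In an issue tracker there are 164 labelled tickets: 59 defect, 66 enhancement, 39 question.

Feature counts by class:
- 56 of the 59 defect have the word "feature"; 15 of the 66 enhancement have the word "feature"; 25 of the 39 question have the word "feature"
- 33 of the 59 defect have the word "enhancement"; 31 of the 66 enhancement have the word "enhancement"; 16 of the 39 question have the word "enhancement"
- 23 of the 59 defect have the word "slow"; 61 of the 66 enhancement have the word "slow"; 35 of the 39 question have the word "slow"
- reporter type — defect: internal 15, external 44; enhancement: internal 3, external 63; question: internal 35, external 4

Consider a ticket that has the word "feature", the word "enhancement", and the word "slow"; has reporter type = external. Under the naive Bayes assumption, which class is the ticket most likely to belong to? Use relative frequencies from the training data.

defect

defect: (59/164) × (56/59) × (33/59) × (23/59) × (44/59) ≈ 0.0555242
enhancement: (66/164) × (15/66) × (31/66) × (61/66) × (63/66) ≈ 0.0379007
question: (39/164) × (25/39) × (16/39) × (35/39) × (4/39) ≈ 0.00575639
Highest score → defect.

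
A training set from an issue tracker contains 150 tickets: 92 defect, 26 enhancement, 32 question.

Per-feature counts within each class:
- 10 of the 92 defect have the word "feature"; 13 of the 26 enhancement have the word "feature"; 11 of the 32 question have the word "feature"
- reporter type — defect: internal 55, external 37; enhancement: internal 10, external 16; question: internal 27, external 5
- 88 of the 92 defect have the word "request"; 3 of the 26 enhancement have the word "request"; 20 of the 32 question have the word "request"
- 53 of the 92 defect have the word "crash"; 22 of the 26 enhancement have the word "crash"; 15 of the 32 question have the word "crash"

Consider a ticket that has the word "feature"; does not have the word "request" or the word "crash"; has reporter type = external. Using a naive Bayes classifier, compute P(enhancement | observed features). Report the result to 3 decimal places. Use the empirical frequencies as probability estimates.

defect: (92/150) × (10/92) × (37/92) × (4/92) × (39/92) ≈ 0.000494165
enhancement: (26/150) × (13/26) × (16/26) × (23/26) × (4/26) ≈ 0.00725838
question: (32/150) × (11/32) × (5/32) × (12/32) × (17/32) = 0.00228271484375
P(enhancement | x) = 0.00725838 / 0.01003525984375 ≈ 0.723

0.723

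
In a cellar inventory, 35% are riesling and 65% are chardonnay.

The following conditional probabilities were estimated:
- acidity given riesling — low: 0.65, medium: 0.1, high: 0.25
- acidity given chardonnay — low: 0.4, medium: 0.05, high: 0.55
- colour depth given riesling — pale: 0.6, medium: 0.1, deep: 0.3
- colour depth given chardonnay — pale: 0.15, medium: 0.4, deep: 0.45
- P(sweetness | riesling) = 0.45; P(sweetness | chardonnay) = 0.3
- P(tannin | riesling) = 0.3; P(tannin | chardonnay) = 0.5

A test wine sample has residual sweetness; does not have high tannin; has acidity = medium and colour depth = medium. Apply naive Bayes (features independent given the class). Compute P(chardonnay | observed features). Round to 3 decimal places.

riesling: 0.35 × 0.1 × 0.1 × 0.45 × (1−0.3) = 0.0011025
chardonnay: 0.65 × 0.05 × 0.4 × 0.3 × (1−0.5) = 0.00195
P(chardonnay | x) = 0.00195 / 0.0030525 ≈ 0.639

0.639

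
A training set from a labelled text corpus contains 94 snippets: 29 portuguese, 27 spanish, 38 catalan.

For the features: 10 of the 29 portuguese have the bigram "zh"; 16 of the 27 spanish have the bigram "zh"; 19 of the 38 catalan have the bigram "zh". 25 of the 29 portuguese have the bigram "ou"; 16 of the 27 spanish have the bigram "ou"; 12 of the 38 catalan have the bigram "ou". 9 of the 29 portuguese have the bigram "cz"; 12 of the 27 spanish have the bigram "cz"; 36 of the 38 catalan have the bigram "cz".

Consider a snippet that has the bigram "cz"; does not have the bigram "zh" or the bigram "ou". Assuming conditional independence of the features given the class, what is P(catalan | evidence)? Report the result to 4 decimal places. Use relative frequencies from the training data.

portuguese: (29/94) × (19/29) × (4/29) × (9/29) ≈ 0.00865231
spanish: (27/94) × (11/27) × (11/27) × (12/27) ≈ 0.021189
catalan: (38/94) × (19/38) × (26/38) × (36/38) ≈ 0.131019
P(catalan | x) = 0.131019 / 0.16086031 ≈ 0.8145

0.8145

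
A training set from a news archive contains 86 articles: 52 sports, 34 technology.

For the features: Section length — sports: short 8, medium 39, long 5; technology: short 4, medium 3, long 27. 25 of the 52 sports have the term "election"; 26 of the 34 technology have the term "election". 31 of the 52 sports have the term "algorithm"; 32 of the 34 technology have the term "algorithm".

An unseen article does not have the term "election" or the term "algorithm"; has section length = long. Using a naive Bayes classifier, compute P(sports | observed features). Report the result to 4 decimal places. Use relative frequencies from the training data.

0.7372

sports: (52/86) × (5/52) × (27/52) × (21/52) ≈ 0.0121912
technology: (34/86) × (27/34) × (8/34) × (2/34) ≈ 0.00434538
P(sports | x) = 0.0121912 / 0.01653658 ≈ 0.7372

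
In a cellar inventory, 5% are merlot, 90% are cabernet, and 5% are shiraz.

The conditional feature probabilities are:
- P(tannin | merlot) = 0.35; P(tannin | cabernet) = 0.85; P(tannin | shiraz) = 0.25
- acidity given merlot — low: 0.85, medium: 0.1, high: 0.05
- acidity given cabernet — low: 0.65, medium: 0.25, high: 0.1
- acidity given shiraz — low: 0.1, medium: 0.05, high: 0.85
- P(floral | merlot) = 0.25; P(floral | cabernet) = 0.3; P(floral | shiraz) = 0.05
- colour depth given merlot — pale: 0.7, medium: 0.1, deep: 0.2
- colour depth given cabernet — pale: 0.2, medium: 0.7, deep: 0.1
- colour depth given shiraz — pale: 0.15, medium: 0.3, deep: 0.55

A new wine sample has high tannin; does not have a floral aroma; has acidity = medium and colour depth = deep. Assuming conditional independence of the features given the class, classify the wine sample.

merlot: 0.05 × 0.35 × 0.1 × (1−0.25) × 0.2 = 0.0002625
cabernet: 0.9 × 0.85 × 0.25 × (1−0.3) × 0.1 = 0.0133875
shiraz: 0.05 × 0.25 × 0.05 × (1−0.05) × 0.55 = 0.0003265625
Highest score → cabernet.

cabernet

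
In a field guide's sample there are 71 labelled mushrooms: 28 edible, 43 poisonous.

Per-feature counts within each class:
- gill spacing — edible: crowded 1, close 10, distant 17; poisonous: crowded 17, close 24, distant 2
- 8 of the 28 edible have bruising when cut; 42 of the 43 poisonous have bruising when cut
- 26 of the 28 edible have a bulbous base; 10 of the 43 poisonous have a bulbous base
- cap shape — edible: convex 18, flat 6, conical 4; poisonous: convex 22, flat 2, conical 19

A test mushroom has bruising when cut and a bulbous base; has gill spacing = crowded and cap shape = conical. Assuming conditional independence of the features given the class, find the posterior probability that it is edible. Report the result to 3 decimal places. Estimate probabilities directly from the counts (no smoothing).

0.022

edible: (28/71) × (1/28) × (8/28) × (26/28) × (4/28) ≈ 0.000533815
poisonous: (43/71) × (17/43) × (42/43) × (10/43) × (19/43) ≈ 0.0240319
P(edible | x) = 0.000533815 / 0.024565715 ≈ 0.022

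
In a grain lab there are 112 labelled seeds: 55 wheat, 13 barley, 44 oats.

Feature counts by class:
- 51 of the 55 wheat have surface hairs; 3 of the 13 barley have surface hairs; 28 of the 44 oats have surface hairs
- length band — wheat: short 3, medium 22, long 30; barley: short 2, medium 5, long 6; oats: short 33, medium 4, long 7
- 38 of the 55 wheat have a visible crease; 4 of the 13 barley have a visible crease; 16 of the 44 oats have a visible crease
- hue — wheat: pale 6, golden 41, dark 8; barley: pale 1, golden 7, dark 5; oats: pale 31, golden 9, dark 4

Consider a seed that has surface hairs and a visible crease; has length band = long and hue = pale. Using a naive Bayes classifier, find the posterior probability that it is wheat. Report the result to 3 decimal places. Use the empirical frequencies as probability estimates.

0.641

wheat: (55/112) × (51/55) × (30/55) × (38/55) × (6/55) ≈ 0.0187206
barley: (13/112) × (3/13) × (6/13) × (4/13) × (1/13) ≈ 0.000292607
oats: (44/112) × (28/44) × (7/44) × (16/44) × (31/44) ≈ 0.0101897
P(wheat | x) = 0.0187206 / 0.029202907 ≈ 0.641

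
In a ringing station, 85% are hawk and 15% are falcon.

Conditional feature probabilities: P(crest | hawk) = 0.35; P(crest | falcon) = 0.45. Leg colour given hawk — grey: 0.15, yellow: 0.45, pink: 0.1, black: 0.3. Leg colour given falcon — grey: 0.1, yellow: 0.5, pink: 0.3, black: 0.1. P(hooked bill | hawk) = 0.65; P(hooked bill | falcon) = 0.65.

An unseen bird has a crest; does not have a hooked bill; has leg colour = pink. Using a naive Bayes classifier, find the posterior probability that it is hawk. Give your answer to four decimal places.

hawk: 0.85 × 0.35 × 0.1 × (1−0.65) = 0.0104125
falcon: 0.15 × 0.45 × 0.3 × (1−0.65) = 0.0070875
P(hawk | x) = 0.0104125 / 0.0175 ≈ 0.5950

0.5950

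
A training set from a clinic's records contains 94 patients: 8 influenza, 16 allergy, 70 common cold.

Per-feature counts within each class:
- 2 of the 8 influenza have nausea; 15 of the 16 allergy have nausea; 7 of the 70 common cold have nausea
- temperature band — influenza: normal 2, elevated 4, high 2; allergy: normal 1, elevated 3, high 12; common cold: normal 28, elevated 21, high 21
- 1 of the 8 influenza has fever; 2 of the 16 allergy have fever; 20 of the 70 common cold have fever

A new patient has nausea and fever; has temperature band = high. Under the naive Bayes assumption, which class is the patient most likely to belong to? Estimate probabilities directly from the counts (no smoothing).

allergy

influenza: (8/94) × (2/8) × (2/8) × (1/8) ≈ 0.000664894
allergy: (16/94) × (15/16) × (12/16) × (2/16) ≈ 0.0149601
common cold: (70/94) × (7/70) × (21/70) × (20/70) ≈ 0.00638298
Highest score → allergy.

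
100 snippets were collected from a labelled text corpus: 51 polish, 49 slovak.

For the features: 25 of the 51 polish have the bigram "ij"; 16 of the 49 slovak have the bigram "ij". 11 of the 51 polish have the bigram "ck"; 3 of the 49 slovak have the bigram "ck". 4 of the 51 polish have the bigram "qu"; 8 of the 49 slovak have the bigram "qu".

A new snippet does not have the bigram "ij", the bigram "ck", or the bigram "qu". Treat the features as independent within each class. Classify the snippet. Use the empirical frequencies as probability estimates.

slovak

polish: (51/100) × (26/51) × (40/51) × (47/51) ≈ 0.187928
slovak: (49/100) × (33/49) × (46/49) × (41/49) ≈ 0.259217
Highest score → slovak.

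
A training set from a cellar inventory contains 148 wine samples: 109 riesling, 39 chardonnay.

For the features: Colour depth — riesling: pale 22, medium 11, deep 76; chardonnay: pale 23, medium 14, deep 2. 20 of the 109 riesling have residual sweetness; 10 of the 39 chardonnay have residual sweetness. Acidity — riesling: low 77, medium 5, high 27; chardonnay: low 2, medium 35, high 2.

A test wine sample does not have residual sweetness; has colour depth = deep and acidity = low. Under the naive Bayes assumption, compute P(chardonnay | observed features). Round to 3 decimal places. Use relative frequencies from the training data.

riesling: (109/148) × (76/109) × (89/109) × (77/109) ≈ 0.296196
chardonnay: (39/148) × (2/39) × (29/39) × (2/39) ≈ 0.000515308
P(chardonnay | x) = 0.000515308 / 0.296711308 ≈ 0.002

0.002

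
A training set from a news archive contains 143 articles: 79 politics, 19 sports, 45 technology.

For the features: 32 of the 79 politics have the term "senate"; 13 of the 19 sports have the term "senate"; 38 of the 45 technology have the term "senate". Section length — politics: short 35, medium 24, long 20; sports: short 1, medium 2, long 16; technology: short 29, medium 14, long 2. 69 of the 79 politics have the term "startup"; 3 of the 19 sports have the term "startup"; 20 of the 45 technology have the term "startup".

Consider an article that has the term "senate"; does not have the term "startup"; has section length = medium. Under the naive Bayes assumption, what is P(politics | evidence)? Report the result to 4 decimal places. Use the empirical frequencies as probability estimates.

0.1375

politics: (79/143) × (32/79) × (24/79) × (10/79) ≈ 0.0086054
sports: (19/143) × (13/19) × (2/19) × (16/19) ≈ 0.00805842
technology: (45/143) × (38/45) × (14/45) × (25/45) ≈ 0.0459294
P(politics | x) = 0.0086054 / 0.06259322 ≈ 0.1375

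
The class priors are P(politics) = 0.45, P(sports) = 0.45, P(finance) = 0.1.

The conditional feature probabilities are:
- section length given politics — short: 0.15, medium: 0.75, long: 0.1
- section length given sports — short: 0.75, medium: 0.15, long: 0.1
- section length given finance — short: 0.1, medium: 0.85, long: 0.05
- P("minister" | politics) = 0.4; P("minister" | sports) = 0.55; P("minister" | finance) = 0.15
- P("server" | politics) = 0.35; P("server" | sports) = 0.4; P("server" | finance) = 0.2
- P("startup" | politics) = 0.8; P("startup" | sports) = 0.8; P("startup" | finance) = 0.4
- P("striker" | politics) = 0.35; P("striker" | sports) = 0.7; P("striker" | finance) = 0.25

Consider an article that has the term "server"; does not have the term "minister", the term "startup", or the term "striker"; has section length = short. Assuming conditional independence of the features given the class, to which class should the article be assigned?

politics: 0.45 × 0.15 × (1−0.4) × 0.35 × (1−0.8) × (1−0.35) = 0.00184275
sports: 0.45 × 0.75 × (1−0.55) × 0.4 × (1−0.8) × (1−0.7) = 0.003645
finance: 0.1 × 0.1 × (1−0.15) × 0.2 × (1−0.4) × (1−0.25) = 0.000765
Highest score → sports.

sports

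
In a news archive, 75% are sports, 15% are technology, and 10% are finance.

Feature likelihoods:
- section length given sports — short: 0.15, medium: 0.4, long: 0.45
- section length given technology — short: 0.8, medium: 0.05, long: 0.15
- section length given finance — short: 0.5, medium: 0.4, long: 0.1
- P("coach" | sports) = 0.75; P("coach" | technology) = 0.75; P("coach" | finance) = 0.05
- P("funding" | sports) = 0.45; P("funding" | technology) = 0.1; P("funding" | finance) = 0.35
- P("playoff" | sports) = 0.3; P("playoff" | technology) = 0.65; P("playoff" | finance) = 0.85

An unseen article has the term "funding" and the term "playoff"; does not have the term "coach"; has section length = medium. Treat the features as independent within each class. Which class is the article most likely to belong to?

finance

sports: 0.75 × 0.4 × (1−0.75) × 0.45 × 0.3 = 0.010125
technology: 0.15 × 0.05 × (1−0.75) × 0.1 × 0.65 = 0.000121875
finance: 0.1 × 0.4 × (1−0.05) × 0.35 × 0.85 = 0.011305
Highest score → finance.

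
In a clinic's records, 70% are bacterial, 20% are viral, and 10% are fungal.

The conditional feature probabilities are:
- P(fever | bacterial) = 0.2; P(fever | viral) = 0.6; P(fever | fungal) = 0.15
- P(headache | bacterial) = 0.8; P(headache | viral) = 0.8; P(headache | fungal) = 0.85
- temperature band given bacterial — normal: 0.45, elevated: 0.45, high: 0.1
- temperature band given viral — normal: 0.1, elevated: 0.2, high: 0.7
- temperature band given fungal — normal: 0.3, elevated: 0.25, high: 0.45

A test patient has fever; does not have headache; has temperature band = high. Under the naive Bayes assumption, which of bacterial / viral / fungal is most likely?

bacterial: 0.7 × 0.2 × (1−0.8) × 0.1 = 0.0028
viral: 0.2 × 0.6 × (1−0.8) × 0.7 = 0.0168
fungal: 0.1 × 0.15 × (1−0.85) × 0.45 = 0.0010125
Highest score → viral.

viral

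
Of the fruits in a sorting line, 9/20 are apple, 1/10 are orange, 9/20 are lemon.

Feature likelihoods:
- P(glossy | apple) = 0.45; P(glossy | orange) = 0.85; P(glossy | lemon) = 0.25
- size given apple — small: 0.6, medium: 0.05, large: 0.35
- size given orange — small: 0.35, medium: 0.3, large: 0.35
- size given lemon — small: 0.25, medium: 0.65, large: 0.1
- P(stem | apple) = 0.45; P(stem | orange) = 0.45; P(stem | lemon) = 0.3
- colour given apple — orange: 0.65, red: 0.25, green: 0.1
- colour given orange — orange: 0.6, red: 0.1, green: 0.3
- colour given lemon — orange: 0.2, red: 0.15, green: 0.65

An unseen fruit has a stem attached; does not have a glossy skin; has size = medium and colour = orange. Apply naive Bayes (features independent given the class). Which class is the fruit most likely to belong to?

apple: 0.45 × (1−0.45) × 0.05 × 0.45 × 0.65 = 0.0036196875
orange: 0.1 × (1−0.85) × 0.3 × 0.45 × 0.6 = 0.001215
lemon: 0.45 × (1−0.25) × 0.65 × 0.3 × 0.2 = 0.0131625
Highest score → lemon.

lemon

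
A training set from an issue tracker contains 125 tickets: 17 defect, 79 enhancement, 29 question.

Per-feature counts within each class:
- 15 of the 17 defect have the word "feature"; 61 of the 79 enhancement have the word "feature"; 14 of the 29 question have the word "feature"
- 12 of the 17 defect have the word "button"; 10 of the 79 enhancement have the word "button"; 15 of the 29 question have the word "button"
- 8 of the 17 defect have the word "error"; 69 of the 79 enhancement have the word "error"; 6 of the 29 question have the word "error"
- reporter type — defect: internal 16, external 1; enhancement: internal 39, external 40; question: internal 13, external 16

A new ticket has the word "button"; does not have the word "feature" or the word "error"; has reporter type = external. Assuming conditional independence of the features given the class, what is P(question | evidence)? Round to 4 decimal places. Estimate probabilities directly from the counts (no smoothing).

defect: (17/125) × (2/17) × (12/17) × (9/17) × (1/17) ≈ 0.00035172
enhancement: (79/125) × (18/79) × (10/79) × (10/79) × (40/79) ≈ 0.00116826
question: (29/125) × (15/29) × (15/29) × (23/29) × (16/29) ≈ 0.0271598
P(question | x) = 0.0271598 / 0.02867978 ≈ 0.9470

0.9470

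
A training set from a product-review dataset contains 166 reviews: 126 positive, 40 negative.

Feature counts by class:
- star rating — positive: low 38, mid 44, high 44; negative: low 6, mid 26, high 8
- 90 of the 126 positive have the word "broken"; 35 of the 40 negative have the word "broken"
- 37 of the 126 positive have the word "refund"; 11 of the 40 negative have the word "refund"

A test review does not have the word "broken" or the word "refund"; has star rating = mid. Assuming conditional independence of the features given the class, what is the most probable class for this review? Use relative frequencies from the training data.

positive: (126/166) × (44/126) × (36/126) × (89/126) ≈ 0.0534929
negative: (40/166) × (26/40) × (5/40) × (29/40) ≈ 0.0141943
Highest score → positive.

positive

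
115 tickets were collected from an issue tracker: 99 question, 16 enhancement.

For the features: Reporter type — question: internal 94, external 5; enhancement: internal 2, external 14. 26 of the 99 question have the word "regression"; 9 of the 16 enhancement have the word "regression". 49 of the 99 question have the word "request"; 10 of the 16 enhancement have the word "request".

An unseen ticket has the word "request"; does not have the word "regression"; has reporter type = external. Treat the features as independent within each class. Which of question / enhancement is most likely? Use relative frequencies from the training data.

enhancement

question: (99/115) × (5/99) × (73/99) × (49/99) ≈ 0.0158679
enhancement: (16/115) × (14/16) × (7/16) × (10/16) ≈ 0.033288
Highest score → enhancement.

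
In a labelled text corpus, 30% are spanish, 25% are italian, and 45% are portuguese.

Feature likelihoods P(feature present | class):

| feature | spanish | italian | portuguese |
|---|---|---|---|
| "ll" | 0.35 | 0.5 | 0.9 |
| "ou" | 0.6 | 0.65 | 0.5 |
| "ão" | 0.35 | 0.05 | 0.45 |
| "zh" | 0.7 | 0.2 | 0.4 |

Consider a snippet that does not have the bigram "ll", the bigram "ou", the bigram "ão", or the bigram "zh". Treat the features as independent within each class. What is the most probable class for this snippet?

spanish: 0.3 × (1−0.35) × (1−0.6) × (1−0.35) × (1−0.7) = 0.01521
italian: 0.25 × (1−0.5) × (1−0.65) × (1−0.05) × (1−0.2) = 0.03325
portuguese: 0.45 × (1−0.9) × (1−0.5) × (1−0.45) × (1−0.4) = 0.007425
Highest score → italian.

italian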